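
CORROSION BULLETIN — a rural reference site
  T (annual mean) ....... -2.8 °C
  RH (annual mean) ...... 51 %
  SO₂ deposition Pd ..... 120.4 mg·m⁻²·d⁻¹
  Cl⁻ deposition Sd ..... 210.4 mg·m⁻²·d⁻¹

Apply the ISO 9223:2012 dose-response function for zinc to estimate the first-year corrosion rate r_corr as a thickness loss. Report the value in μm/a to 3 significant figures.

r_corr = 1.12 μm/a

zinc: T≤10 °C ⇒ hinge +0.038·(-2.8−10) = -0.4864
  sulphur-dioxide contribution → 0.6818 μm/a
  chloride contribution → 0.4375 μm/a
  total first-year rate 1.119 μm/a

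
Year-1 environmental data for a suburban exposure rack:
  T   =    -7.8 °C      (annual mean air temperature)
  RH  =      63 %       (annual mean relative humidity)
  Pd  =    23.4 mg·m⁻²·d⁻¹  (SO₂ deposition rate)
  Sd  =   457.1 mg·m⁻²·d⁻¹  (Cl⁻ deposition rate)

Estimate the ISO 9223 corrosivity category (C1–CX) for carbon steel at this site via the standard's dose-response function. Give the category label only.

carbon steel: f(T) = +0.150·(T−10) [T≤10 °C] = -2.6700
  SO₂ term: 1.77·23.4^0.52·exp(0.02·63-2.6700) = 2.226
  Cl⁻ term: 0.102·457.1^0.62·exp(0.033·63+0.04·-7.8) = 26.62
  sum: 2.226 + 26.62 → r_corr = 28.85 μm/a
28.8 μm/a falls in (25, 50] for carbon steel → category C3

C3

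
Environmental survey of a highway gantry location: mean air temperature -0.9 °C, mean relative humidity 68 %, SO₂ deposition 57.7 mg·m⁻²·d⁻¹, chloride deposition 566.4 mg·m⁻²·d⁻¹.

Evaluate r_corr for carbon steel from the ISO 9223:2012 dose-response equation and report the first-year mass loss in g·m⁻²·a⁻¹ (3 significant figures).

r_corr = 458 g·m⁻²·a⁻¹

carbon steel: temperature factor f = +0.150·(-10.9) = -1.6350
  SO₂ term: 1.77·57.7^0.52·exp(0.02·68-1.6350) = 11.08
  Cl⁻ term: 0.102·566.4^0.62·exp(0.033·68+0.04·-0.9) = 47.26
  sum: 11.08 + 47.26 → r_corr = 58.33 μm/a
Convert to mass loss: 58.33 μm/a × 7.85 g/cm³ = 457.9 g·m⁻²·a⁻¹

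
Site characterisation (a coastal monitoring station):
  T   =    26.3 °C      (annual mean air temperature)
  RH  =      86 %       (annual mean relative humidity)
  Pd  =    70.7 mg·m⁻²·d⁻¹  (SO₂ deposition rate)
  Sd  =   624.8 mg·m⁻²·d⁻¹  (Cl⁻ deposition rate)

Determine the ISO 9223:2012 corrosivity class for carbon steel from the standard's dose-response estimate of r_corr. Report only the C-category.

carbon steel: T>10 °C ⇒ hinge -0.054·(26.3−10) = -0.8802
  SO₂ term: 1.77·70.7^0.52·exp(0.02·86-0.8802) = 37.53
  Cl⁻ term: 0.102·624.8^0.62·exp(0.033·86+0.04·26.3) = 270
  r_corr = 37.53 + 270 = 307.5 μm/a
Category bounds: 200…700 μm/a bracket r_corr ⇒ CX

CX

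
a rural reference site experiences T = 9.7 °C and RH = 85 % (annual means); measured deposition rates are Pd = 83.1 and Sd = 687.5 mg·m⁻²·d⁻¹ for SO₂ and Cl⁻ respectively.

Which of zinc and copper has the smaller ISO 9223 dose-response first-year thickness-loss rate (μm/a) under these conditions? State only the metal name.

zinc: temperature factor f = +0.038·(-0.3) = -0.0114
  Pd branch = 0.0129·Pd^0.44·e^(0.046·RH+f) = 4.45 μm/a
  Sd branch = 0.0175·Sd^0.57·e^(0.008·RH+0.085·T) = 3.263 μm/a
  sum: 4.45 + 3.263 → r_corr = 7.713 μm/a
copper: temperature factor f = +0.126·(-0.3) = -0.0378
  SO₂ term: 0.0053·83.1^0.26·exp(0.059·85-0.0378) = 2.426
  Cl⁻ term: 0.01025·687.5^0.27·exp(0.036·85+0.049·9.7) = 2.052
  sum: 2.426 + 2.052 → r_corr = 4.478 μm/a
Ordering by μm/a: zinc (7.71) > copper (4.48)

copper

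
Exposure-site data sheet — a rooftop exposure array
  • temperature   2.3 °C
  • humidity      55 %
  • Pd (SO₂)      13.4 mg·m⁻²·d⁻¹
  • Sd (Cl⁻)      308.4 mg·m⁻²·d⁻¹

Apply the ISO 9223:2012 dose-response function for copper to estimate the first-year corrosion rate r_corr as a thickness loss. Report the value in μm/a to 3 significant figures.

r_corr = 0.492 μm/a

copper: T≤10 °C ⇒ hinge +0.126·(2.3−10) = -0.9702
  sulphur-dioxide contribution → 0.1012 μm/a
  chloride contribution → 0.3905 μm/a
  ⇒ r_corr(copper) = 0.4917 μm/a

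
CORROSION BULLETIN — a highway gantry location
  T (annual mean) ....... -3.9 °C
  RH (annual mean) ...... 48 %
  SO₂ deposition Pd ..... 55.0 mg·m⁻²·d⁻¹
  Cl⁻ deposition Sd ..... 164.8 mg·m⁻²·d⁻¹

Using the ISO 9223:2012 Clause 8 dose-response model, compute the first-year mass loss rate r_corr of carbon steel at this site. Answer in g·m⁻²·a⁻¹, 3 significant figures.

carbon steel: temperature factor f = +0.150·(-13.9) = -2.0850
  sulphur-dioxide contribution → 4.617 μm/a
  chloride contribution → 10.08 μm/a
  ⇒ r_corr(carbon steel) = 14.69 μm/a
Convert to mass loss: 14.69 μm/a × 7.85 g/cm³ = 115.3 g·m⁻²·a⁻¹

r_corr = 115 g·m⁻²·a⁻¹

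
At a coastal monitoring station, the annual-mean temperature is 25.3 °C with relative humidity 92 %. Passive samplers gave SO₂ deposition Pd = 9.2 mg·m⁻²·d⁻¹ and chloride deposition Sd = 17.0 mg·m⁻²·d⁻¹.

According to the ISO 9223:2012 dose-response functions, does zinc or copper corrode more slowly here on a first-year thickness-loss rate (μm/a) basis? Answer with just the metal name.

zinc: temperature factor f = -0.071·(15.3) = -1.0863
  SO₂ term: 0.0129·9.2^0.44·exp(0.046·92-1.0863) = 0.7958
  Cl⁻ term: 0.0175·17.0^0.57·exp(0.008·92+0.085·25.3) = 1.578
  r_corr = 0.7958 + 1.578 = 2.373 μm/a
copper: temperature factor f = -0.080·(15.3) = -1.2240
  SO₂ term: 0.0053·9.2^0.26·exp(0.059·92-1.2240) = 0.6319
  Sd branch = 0.01025·Sd^0.27·e^(0.036·RH+0.049·T) = 2.088 μm/a
  sum: 0.6319 + 2.088 → r_corr = 2.72 μm/a
Ordering by μm/a: copper (2.72) > zinc (2.37)

zinc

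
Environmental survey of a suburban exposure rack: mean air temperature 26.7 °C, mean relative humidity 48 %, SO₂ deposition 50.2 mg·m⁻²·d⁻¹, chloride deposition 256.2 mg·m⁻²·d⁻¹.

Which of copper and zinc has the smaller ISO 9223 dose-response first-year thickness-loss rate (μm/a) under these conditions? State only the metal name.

copper

copper: f(T) = -0.080·(T−10) [T>10 °C] = -1.3360
  Pd branch = 0.0053·Pd^0.26·e^(0.059·RH+f) = 0.06549 μm/a
  Sd branch = 0.01025·Sd^0.27·e^(0.036·RH+0.049·T) = 0.9543 μm/a
  sum: 0.06549 + 0.9543 → r_corr = 1.02 μm/a
zinc: f(T) = -0.071·(T−10) [T>10 °C] = -1.1857
  SO₂ term: 0.0129·50.2^0.44·exp(0.046·48-1.1857) = 0.2009
  Sd branch = 0.0175·Sd^0.57·e^(0.008·RH+0.085·T) = 5.866 μm/a
  sum: 0.2009 + 5.866 → r_corr = 6.067 μm/a
Ordering by μm/a: zinc (6.07) > copper (1.02)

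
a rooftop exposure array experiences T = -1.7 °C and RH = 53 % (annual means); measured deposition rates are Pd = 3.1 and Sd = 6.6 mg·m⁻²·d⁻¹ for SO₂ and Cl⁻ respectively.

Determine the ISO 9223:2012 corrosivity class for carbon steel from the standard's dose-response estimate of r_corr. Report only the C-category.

carbon steel: temperature factor f = +0.150·(-11.7) = -1.7550
  Pd branch = 1.77·Pd^0.52·e^(0.02·RH+f) = 1.591 μm/a
  Cl⁻ term: 0.102·6.6^0.62·exp(0.033·53+0.04·-1.7) = 1.765
  sum: 1.591 + 1.765 → r_corr = 3.356 μm/a
Category bounds: 1.3…25 μm/a bracket r_corr ⇒ C2

C2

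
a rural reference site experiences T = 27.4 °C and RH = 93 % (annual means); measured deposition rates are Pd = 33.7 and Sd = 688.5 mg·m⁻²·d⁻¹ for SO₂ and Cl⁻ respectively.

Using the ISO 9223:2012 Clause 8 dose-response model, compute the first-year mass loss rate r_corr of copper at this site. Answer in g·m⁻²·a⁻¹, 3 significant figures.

r_corr = 65.5 g·m⁻²·a⁻¹

copper: f(T) = -0.080·(T−10) [T>10 °C] = -1.3920
  Pd branch = 0.0053·Pd^0.26·e^(0.059·RH+f) = 0.7941 μm/a
  Cl⁻ term: 0.01025·688.5^0.27·exp(0.036·93+0.049·27.4) = 6.517
  sum: 0.7941 + 6.517 → r_corr = 7.311 μm/a
Convert to mass loss: 7.311 μm/a × 8.96 g/cm³ = 65.51 g·m⁻²·a⁻¹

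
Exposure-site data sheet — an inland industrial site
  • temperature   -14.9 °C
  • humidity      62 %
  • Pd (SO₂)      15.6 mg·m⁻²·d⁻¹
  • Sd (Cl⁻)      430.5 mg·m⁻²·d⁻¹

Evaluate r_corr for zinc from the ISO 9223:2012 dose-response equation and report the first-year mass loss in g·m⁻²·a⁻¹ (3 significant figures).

zinc: temperature factor f = +0.038·(-24.9) = -0.9462
  SO₂ term: 0.0129·15.6^0.44·exp(0.046·62-0.9462) = 0.2906
  Sd branch = 0.0175·Sd^0.57·e^(0.008·RH+0.085·T) = 0.2569 μm/a
  sum: 0.2906 + 0.2569 → r_corr = 0.5475 μm/a
Convert to mass loss: 0.5475 μm/a × 7.14 g/cm³ = 3.909 g·m⁻²·a⁻¹

r_corr = 3.91 g·m⁻²·a⁻¹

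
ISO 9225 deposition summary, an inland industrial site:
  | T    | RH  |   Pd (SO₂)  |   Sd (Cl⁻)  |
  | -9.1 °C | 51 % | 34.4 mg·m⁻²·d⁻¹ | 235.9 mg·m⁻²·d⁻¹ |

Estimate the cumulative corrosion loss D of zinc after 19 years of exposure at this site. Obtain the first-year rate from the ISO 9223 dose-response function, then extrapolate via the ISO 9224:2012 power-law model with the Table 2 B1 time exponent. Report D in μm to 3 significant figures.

zinc: f(T) = +0.038·(T−10) [T≤10 °C] = -0.7258
  sulphur-dioxide contribution → 0.3093 μm/a
  chloride contribution → 0.2734 μm/a
  ⇒ r_corr(zinc) = 0.5826 μm/a
Long-term exponent b (ISO 9224 Table 2, B1) = 0.813
  D(19) = 0.5826 × 19^0.813 = 0.5826 × 10.96 = 6.383 μm

D(19) = 6.38 μm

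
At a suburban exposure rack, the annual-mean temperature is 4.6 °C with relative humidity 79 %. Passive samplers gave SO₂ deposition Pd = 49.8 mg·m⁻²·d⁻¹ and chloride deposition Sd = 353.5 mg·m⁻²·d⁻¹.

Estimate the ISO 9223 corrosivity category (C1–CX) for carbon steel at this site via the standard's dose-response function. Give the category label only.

C5

carbon steel: temperature factor f = +0.150·(-5.4) = -0.8100
  sulphur-dioxide contribution → 29.17 μm/a
  chloride contribution → 63.2 μm/a
  ⇒ r_corr(carbon steel) = 92.37 μm/a
92.4 μm/a falls in (80, 200] for carbon steel → category C5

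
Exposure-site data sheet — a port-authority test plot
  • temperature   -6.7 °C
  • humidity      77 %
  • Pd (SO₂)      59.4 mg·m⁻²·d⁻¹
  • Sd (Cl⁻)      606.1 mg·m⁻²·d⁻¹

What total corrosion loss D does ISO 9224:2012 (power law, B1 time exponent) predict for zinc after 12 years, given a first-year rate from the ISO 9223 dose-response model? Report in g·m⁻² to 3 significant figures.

zinc: temperature factor f = +0.038·(-16.7) = -0.6346
  Pd branch = 0.0129·Pd^0.44·e^(0.046·RH+f) = 1.425 μm/a
  Sd branch = 0.0175·Sd^0.57·e^(0.008·RH+0.085·T) = 0.7068 μm/a
  r_corr = 1.425 + 0.7068 = 2.131 μm/a
Long-term exponent b (ISO 9224 Table 2, B1) = 0.813
  D(12) = 2.131 × 12^0.813 = 2.131 × 7.54 = 16.07 μm
  Mass loss = 16.07 μm × 7.14 g/cm³ = 114.8 g·m⁻²

D(12) = 115 g·m⁻²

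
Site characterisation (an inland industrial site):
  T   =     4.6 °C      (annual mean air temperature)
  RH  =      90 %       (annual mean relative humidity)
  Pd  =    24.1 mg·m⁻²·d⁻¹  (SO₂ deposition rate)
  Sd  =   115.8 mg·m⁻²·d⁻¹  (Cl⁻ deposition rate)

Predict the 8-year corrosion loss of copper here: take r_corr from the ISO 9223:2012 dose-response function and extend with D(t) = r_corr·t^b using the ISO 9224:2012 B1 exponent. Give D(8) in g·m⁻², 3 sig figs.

D(8) = 87.0 g·m⁻²

copper: T≤10 °C ⇒ hinge +0.126·(4.6−10) = -0.6804
  Pd branch = 0.0053·Pd^0.26·e^(0.059·RH+f) = 1.242 μm/a
  Sd branch = 0.01025·Sd^0.27·e^(0.036·RH+0.049·T) = 1.183 μm/a
  r_corr = 1.242 + 1.183 = 2.425 μm/a
Long-term exponent b (ISO 9224 Table 2, B1) = 0.667
  D(8) = 2.425 × 8^0.667 = 2.425 × 4.003 = 9.707 μm
  Mass loss = 9.707 μm × 8.96 g/cm³ = 86.98 g·m⁻²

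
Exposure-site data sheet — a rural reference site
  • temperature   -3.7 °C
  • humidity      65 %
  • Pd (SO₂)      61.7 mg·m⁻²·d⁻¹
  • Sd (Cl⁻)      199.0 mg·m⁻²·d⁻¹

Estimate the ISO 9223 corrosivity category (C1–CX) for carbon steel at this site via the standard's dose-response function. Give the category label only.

C3

carbon steel: f(T) = +0.150·(T−10) [T≤10 °C] = -2.0550
  sulphur-dioxide contribution → 7.096 μm/a
  chloride contribution → 20.01 μm/a
  total first-year rate 27.1 μm/a
27.1 μm/a falls in (25, 50] for carbon steel → category C3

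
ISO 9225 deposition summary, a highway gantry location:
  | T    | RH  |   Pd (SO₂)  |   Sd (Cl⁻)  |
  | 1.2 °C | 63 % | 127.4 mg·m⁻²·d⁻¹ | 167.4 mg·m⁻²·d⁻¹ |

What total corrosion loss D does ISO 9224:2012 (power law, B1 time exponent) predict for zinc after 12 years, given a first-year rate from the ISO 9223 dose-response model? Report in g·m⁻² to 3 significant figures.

D(12) = 108 g·m⁻²

zinc: T≤10 °C ⇒ hinge +0.038·(1.2−10) = -0.3344
  SO₂ term: 0.0129·127.4^0.44·exp(0.046·63-0.3344) = 1.413
  Sd branch = 0.0175·Sd^0.57·e^(0.008·RH+0.085·T) = 0.594 μm/a
  r_corr = 1.413 + 0.594 = 2.007 μm/a
ISO 9224: D(t) = r_corr · t^b with b = 0.813 (zinc, B1)
  D(12) = 2.007 × 12^0.813 = 2.007 × 7.54 = 15.13 μm
  Mass loss = 15.13 μm × 7.14 g/cm³ = 108.1 g·m⁻²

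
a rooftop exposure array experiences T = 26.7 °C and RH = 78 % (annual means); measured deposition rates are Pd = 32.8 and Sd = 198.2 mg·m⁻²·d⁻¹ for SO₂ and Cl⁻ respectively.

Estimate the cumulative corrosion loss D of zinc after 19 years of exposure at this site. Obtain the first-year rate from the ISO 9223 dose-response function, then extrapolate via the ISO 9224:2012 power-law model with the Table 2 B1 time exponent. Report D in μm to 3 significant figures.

zinc: f(T) = -0.071·(T−10) [T>10 °C] = -1.1857
  Pd branch = 0.0129·Pd^0.44·e^(0.046·RH+f) = 0.662 μm/a
  Sd branch = 0.0175·Sd^0.57·e^(0.008·RH+0.085·T) = 6.442 μm/a
  r_corr = 0.662 + 6.442 = 7.104 μm/a
ISO 9224: D(t) = r_corr · t^b with b = 0.813 (zinc, B1)
  D(19) = 7.104 × 19^0.813 = 7.104 × 10.96 = 77.83 μm

D(19) = 77.8 μm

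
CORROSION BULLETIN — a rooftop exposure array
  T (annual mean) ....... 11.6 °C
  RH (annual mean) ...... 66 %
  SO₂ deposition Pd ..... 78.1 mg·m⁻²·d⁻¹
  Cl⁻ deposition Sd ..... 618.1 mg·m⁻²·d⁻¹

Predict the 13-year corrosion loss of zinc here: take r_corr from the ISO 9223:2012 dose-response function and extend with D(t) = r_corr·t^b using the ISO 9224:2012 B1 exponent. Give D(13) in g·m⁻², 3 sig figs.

zinc: T>10 °C ⇒ hinge -0.071·(11.6−10) = -0.1136
  SO₂ term: 0.0129·78.1^0.44·exp(0.046·66-0.1136) = 1.631
  Cl⁻ term: 0.0175·618.1^0.57·exp(0.008·66+0.085·11.6) = 3.101
  r_corr = 1.631 + 3.101 = 4.732 μm/a
Power-law: D(13) = r_corr · 13^0.813
  D(13) = 4.732 × 13^0.813 = 4.732 × 8.047 = 38.08 μm
  Mass loss = 38.08 μm × 7.14 g/cm³ = 271.9 g·m⁻²

D(13) = 272 g·m⁻²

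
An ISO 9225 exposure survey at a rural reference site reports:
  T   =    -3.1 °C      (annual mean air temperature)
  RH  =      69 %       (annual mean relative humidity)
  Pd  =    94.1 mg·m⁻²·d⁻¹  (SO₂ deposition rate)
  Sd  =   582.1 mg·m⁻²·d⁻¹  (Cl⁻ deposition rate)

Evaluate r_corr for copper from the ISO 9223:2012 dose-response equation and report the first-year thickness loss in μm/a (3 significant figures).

r_corr = 0.783 μm/a

copper: f(T) = +0.126·(T−10) [T≤10 °C] = -1.6506
  SO₂ term: 0.0053·94.1^0.26·exp(0.059·69-1.6506) = 0.1943
  Cl⁻ term: 0.01025·582.1^0.27·exp(0.036·69+0.049·-3.1) = 0.589
  r_corr = 0.1943 + 0.589 = 0.7833 μm/a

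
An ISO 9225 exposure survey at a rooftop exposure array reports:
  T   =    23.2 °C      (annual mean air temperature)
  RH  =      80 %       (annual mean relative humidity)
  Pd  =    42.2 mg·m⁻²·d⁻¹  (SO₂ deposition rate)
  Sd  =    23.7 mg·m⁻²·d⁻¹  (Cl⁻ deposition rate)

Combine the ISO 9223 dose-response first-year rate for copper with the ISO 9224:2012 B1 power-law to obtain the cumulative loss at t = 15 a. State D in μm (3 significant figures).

copper: f(T) = -0.080·(T−10) [T>10 °C] = -1.0560
  sulphur-dioxide contribution → 0.5472 μm/a
  chloride contribution → 1.338 μm/a
  ⇒ r_corr(copper) = 1.885 μm/a
Power-law: D(15) = r_corr · 15^0.667
  D(15) = 1.885 × 15^0.667 = 1.885 × 6.088 = 11.47 μm

D(15) = 11.5 μm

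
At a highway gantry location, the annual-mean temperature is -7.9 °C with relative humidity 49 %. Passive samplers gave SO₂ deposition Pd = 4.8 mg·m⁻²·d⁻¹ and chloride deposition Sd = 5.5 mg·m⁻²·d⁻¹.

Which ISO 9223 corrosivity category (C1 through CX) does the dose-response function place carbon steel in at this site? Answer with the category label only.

C2

carbon steel: T≤10 °C ⇒ hinge +0.150·(-7.9−10) = -2.6850
  sulphur-dioxide contribution → 0.7274 μm/a
  chloride contribution → 1.078 μm/a
  ⇒ r_corr(carbon steel) = 1.805 μm/a
1.81 μm/a falls in (1.3, 25] for carbon steel → category C2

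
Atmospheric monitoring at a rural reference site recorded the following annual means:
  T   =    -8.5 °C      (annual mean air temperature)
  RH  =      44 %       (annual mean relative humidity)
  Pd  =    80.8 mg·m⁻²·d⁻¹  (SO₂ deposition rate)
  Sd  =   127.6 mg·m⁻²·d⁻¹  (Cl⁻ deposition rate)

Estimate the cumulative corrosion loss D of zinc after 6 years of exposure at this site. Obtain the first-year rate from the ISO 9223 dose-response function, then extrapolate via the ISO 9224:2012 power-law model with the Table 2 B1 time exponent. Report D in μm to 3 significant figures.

zinc: f(T) = +0.038·(T−10) [T≤10 °C] = -0.7030
  sulphur-dioxide contribution → 0.3339 μm/a
  chloride contribution → 0.1916 μm/a
  ⇒ r_corr(zinc) = 0.5255 μm/a
ISO 9224: D(t) = r_corr · t^b with b = 0.813 (zinc, B1)
  D(6) = 0.5255 × 6^0.813 = 0.5255 × 4.292 = 2.255 μm

D(6) = 2.26 μm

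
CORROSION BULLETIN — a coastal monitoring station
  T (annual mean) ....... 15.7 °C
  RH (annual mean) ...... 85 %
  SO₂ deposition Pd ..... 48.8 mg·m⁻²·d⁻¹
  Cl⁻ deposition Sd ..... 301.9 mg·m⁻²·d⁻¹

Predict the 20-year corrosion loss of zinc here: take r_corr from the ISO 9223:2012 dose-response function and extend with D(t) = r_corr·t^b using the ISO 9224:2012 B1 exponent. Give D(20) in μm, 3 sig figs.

D(20) = 66.0 μm

zinc: f(T) = -0.071·(T−10) [T>10 °C] = -0.4047
  Pd branch = 0.0129·Pd^0.44·e^(0.046·RH+f) = 2.376 μm/a
  Cl⁻ term: 0.0175·301.9^0.57·exp(0.008·85+0.085·15.7) = 3.4
  sum: 2.376 + 3.4 → r_corr = 5.776 μm/a
ISO 9224: D(t) = r_corr · t^b with b = 0.813 (zinc, B1)
  D(20) = 5.776 × 20^0.813 = 5.776 × 11.42 = 65.97 μm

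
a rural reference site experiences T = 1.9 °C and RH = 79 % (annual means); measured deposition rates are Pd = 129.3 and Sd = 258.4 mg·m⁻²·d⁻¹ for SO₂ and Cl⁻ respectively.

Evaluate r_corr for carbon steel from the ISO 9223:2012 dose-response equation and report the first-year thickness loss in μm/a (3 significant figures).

r_corr = 78.7 μm/a

carbon steel: T≤10 °C ⇒ hinge +0.150·(1.9−10) = -1.2150
  Pd branch = 1.77·Pd^0.52·e^(0.02·RH+f) = 31.95 μm/a
  Cl⁻ term: 0.102·258.4^0.62·exp(0.033·79+0.04·1.9) = 46.71
  r_corr = 31.95 + 46.71 = 78.67 μm/a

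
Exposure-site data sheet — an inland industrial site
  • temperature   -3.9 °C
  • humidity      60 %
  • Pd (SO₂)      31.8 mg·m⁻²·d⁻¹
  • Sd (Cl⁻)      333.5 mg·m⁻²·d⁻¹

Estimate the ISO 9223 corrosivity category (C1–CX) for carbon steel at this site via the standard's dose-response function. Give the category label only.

C3

carbon steel: f(T) = +0.150·(T−10) [T≤10 °C] = -2.0850
  SO₂ term: 1.77·31.8^0.52·exp(0.02·60-2.0850) = 4.415
  Cl⁻ term: 0.102·333.5^0.62·exp(0.033·60+0.04·-3.9) = 23.18
  sum: 4.415 + 23.18 → r_corr = 27.59 μm/a
27.6 μm/a falls in (25, 50] for carbon steel → category C3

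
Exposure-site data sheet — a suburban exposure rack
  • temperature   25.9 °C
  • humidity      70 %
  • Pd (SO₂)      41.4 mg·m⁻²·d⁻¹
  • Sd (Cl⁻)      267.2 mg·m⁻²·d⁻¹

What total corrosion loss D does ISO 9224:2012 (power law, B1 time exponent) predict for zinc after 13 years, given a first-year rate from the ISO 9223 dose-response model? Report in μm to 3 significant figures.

zinc: T>10 °C ⇒ hinge -0.071·(25.9−10) = -1.1289
  SO₂ term: 0.0129·41.4^0.44·exp(0.046·70-1.1289) = 0.5373
  Cl⁻ term: 0.0175·267.2^0.57·exp(0.008·70+0.085·25.9) = 6.693
  sum: 0.5373 + 6.693 → r_corr = 7.231 μm/a
Power-law: D(13) = r_corr · 13^0.813
  D(13) = 7.231 × 13^0.813 = 7.231 × 8.047 = 58.18 μm

D(13) = 58.2 μm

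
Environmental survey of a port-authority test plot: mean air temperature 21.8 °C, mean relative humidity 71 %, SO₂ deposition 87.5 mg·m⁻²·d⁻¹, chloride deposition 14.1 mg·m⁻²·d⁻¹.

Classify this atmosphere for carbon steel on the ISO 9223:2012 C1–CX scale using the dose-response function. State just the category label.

carbon steel: T>10 °C ⇒ hinge -0.054·(21.8−10) = -0.6372
  Pd branch = 1.77·Pd^0.52·e^(0.02·RH+f) = 39.61 μm/a
  Cl⁻ term: 0.102·14.1^0.62·exp(0.033·71+0.04·21.8) = 13.1
  r_corr = 39.61 + 13.1 = 52.71 μm/a
ISO 9223 Table 2 (carbon steel): 50 < 52.7 ≤ 80 μm/a ⇒ C4

C4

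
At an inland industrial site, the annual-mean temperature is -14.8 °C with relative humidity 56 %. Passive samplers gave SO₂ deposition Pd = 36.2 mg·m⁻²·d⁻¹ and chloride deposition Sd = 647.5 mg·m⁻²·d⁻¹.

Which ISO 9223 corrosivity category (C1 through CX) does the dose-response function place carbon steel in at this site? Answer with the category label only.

carbon steel: temperature factor f = +0.150·(-24.8) = -3.7200
  Pd branch = 1.77·Pd^0.52·e^(0.02·RH+f) = 0.8498 μm/a
  Cl⁻ term: 0.102·647.5^0.62·exp(0.033·56+0.04·-14.8) = 19.82
  sum: 0.8498 + 19.82 → r_corr = 20.67 μm/a
Category bounds: 1.3…25 μm/a bracket r_corr ⇒ C2

C2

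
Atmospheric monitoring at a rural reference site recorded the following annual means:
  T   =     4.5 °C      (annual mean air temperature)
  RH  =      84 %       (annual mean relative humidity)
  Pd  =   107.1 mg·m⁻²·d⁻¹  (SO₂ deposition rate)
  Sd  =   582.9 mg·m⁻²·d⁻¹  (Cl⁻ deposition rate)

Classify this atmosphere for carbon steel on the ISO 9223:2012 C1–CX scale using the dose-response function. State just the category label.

carbon steel: f(T) = +0.150·(T−10) [T≤10 °C] = -0.8250
  SO₂ term: 1.77·107.1^0.52·exp(0.02·84-0.8250) = 47.29
  Sd branch = 0.102·Sd^0.62·e^(0.033·RH+0.04·T) = 101.2 μm/a
  sum: 47.29 + 101.2 → r_corr = 148.5 μm/a
149 μm/a falls in (80, 200] for carbon steel → category C5

C5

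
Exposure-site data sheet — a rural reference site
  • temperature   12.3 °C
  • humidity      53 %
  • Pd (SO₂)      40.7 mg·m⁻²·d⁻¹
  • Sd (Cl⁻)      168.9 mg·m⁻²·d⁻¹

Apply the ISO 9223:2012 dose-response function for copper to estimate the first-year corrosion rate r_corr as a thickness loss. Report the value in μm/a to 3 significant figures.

copper: f(T) = -0.080·(T−10) [T>10 °C] = -0.1840
  Pd branch = 0.0053·Pd^0.26·e^(0.059·RH+f) = 0.2636 μm/a
  Cl⁻ term: 0.01025·168.9^0.27·exp(0.036·53+0.049·12.3) = 0.5042
  r_corr = 0.2636 + 0.5042 = 0.7677 μm/a

r_corr = 0.768 μm/a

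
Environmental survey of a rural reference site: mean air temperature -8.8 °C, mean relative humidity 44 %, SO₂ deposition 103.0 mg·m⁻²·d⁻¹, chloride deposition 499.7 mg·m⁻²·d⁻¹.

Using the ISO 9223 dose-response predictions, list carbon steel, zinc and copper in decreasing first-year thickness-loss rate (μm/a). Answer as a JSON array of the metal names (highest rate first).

carbon steel: f(T) = +0.150·(T−10) [T≤10 °C] = -2.8200
  SO₂ term: 1.77·103.0^0.52·exp(0.02·44-2.8200) = 2.832
  Cl⁻ term: 0.102·499.7^0.62·exp(0.033·44+0.04·-8.8) = 14.44
  sum: 2.832 + 14.44 → r_corr = 17.27 μm/a
zinc: f(T) = +0.038·(T−10) [T≤10 °C] = -0.7144
  Pd branch = 0.0129·Pd^0.44·e^(0.046·RH+f) = 0.3673 μm/a
  Sd branch = 0.0175·Sd^0.57·e^(0.008·RH+0.085·T) = 0.4067 μm/a
  r_corr = 0.3673 + 0.4067 = 0.774 μm/a
copper: temperature factor f = +0.126·(-18.8) = -2.3688
  Pd branch = 0.0053·Pd^0.26·e^(0.059·RH+f) = 0.0222 μm/a
  Sd branch = 0.01025·Sd^0.27·e^(0.036·RH+0.049·T) = 0.1738 μm/a
  sum: 0.0222 + 0.1738 → r_corr = 0.196 μm/a
Ordering by μm/a: carbon steel (17.3) > zinc (0.774) > copper (0.196)

["carbon steel", "zinc", "copper"]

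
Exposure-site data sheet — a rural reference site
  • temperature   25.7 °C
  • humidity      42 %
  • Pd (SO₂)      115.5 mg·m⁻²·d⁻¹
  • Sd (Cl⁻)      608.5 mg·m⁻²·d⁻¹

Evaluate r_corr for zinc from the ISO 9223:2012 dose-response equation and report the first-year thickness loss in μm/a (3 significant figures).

r_corr = 8.64 μm/a

zinc: f(T) = -0.071·(T−10) [T>10 °C] = -1.1147
  SO₂ term: 0.0129·115.5^0.44·exp(0.046·42-1.1147) = 0.2361
  Cl⁻ term: 0.0175·608.5^0.57·exp(0.008·42+0.085·25.7) = 8.408
  r_corr = 0.2361 + 8.408 = 8.644 μm/a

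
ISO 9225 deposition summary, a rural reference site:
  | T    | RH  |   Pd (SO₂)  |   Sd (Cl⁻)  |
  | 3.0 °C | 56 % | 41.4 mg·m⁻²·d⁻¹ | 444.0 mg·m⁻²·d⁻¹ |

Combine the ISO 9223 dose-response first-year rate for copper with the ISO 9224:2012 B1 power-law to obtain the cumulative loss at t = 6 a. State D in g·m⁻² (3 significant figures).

D(6) = 18.3 g·m⁻²

copper: f(T) = +0.126·(T−10) [T≤10 °C] = -0.8820
  SO₂ term: 0.0053·41.4^0.26·exp(0.059·56-0.8820) = 0.1572
  Cl⁻ term: 0.01025·444.0^0.27·exp(0.036·56+0.049·3.0) = 0.4623
  r_corr = 0.1572 + 0.4623 = 0.6195 μm/a
ISO 9224: D(t) = r_corr · t^b with b = 0.667 (copper, B1)
  D(6) = 0.6195 × 6^0.667 = 0.6195 × 3.304 = 2.047 μm
  Mass loss = 2.047 μm × 8.96 g/cm³ = 18.34 g·m⁻²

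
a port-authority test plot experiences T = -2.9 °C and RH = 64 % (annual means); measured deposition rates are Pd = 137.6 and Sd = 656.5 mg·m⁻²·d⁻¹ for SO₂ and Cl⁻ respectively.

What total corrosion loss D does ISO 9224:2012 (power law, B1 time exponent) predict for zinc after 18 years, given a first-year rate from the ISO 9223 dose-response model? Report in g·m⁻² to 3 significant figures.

zinc: f(T) = +0.038·(T−10) [T≤10 °C] = -0.4902
  SO₂ term: 0.0129·137.6^0.44·exp(0.046·64-0.4902) = 1.31
  Sd branch = 0.0175·Sd^0.57·e^(0.008·RH+0.085·T) = 0.9208 μm/a
  r_corr = 1.31 + 0.9208 = 2.231 μm/a
ISO 9224: D(t) = r_corr · t^b with b = 0.813 (zinc, B1)
  D(18) = 2.231 × 18^0.813 = 2.231 × 10.48 = 23.39 μm
  Mass loss = 23.39 μm × 7.14 g/cm³ = 167 g·m⁻²

D(18) = 167 g·m⁻²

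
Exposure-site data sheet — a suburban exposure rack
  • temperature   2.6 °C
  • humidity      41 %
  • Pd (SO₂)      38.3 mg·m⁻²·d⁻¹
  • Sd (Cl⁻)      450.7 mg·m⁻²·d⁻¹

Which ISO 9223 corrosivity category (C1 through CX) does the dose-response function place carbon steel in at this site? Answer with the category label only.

C3

carbon steel: T≤10 °C ⇒ hinge +0.150·(2.6−10) = -1.1100
  sulphur-dioxide contribution → 8.816 μm/a
  chloride contribution → 19.35 μm/a
  total first-year rate 28.17 μm/a
28.2 μm/a falls in (25, 50] for carbon steel → category C3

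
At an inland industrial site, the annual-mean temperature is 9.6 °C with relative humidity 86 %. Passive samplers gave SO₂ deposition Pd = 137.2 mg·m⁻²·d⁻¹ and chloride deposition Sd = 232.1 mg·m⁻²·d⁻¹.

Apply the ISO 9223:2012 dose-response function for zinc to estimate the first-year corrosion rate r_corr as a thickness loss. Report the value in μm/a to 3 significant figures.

zinc: f(T) = +0.038·(T−10) [T≤10 °C] = -0.0152
  sulphur-dioxide contribution → 5.788 μm/a
  chloride contribution → 1.757 μm/a
  ⇒ r_corr(zinc) = 7.544 μm/a

r_corr = 7.54 μm/a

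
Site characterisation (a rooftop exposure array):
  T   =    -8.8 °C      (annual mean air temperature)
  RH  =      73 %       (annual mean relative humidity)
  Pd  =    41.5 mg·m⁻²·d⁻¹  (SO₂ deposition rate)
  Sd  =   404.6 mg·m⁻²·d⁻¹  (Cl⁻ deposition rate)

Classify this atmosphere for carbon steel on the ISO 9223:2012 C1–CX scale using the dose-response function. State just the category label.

carbon steel: temperature factor f = +0.150·(-18.8) = -2.8200
  SO₂ term: 1.77·41.5^0.52·exp(0.02·73-2.8200) = 3.153
  Cl⁻ term: 0.102·404.6^0.62·exp(0.033·73+0.04·-8.8) = 32.98
  r_corr = 3.153 + 32.98 = 36.14 μm/a
ISO 9223 Table 2 (carbon steel): 25 < 36.1 ≤ 50 μm/a ⇒ C3

C3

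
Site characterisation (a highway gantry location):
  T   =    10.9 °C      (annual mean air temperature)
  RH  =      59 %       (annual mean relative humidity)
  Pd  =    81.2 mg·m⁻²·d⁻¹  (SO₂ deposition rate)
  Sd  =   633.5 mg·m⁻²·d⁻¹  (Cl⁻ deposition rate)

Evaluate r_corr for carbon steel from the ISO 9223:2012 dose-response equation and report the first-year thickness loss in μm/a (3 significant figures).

carbon steel: T>10 °C ⇒ hinge -0.054·(10.9−10) = -0.0486
  Pd branch = 1.77·Pd^0.52·e^(0.02·RH+f) = 53.99 μm/a
  Cl⁻ term: 0.102·633.5^0.62·exp(0.033·59+0.04·10.9) = 60.34
  r_corr = 53.99 + 60.34 = 114.3 μm/a

r_corr = 114 μm/a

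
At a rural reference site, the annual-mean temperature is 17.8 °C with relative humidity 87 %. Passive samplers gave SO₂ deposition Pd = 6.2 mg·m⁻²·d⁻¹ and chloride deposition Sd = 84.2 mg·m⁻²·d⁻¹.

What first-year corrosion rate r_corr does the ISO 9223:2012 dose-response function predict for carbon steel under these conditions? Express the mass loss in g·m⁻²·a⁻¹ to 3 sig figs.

carbon steel: temperature factor f = -0.054·(7.8) = -0.4212
  sulphur-dioxide contribution → 17.09 μm/a
  chloride contribution → 57.33 μm/a
  ⇒ r_corr(carbon steel) = 74.42 μm/a
Convert to mass loss: 74.42 μm/a × 7.85 g/cm³ = 584.2 g·m⁻²·a⁻¹

r_corr = 584 g·m⁻²·a⁻¹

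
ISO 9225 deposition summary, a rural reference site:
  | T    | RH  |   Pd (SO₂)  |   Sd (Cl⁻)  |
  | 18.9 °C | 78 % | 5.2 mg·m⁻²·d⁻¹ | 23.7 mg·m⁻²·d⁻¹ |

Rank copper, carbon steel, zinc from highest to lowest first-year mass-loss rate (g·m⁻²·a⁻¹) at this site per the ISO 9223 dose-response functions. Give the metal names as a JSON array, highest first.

copper: temperature factor f = -0.080·(8.9) = -0.7120
  SO₂ term: 0.0053·5.2^0.26·exp(0.059·78-0.7120) = 0.398
  Sd branch = 0.01025·Sd^0.27·e^(0.036·RH+0.049·T) = 1.008 μm/a
  r_corr = 0.398 + 1.008 = 1.406 μm/a
  mass loss = 1.406 μm/a × 8.96 g/cm³ = 12.6 g·m⁻²·a⁻¹
carbon steel: f(T) = -0.054·(T−10) [T>10 °C] = -0.4806
  Pd branch = 1.77·Pd^0.52·e^(0.02·RH+f) = 12.28 μm/a
  Cl⁻ term: 0.102·23.7^0.62·exp(0.033·78+0.04·18.9) = 20.28
  sum: 12.28 + 20.28 → r_corr = 32.56 μm/a
  mass loss = 32.56 μm/a × 7.85 g/cm³ = 255.6 g·m⁻²·a⁻¹
zinc: f(T) = -0.071·(T−10) [T>10 °C] = -0.6319
  Pd branch = 0.0129·Pd^0.44·e^(0.046·RH+f) = 0.5122 μm/a
  Sd branch = 0.0175·Sd^0.57·e^(0.008·RH+0.085·T) = 0.9893 μm/a
  r_corr = 0.5122 + 0.9893 = 1.502 μm/a
  mass loss = 1.502 μm/a × 7.14 g/cm³ = 10.72 g·m⁻²·a⁻¹
Ordering by g·m⁻²·a⁻¹: carbon steel (256) > copper (12.6) > zinc (10.7)

["carbon steel", "copper", "zinc"]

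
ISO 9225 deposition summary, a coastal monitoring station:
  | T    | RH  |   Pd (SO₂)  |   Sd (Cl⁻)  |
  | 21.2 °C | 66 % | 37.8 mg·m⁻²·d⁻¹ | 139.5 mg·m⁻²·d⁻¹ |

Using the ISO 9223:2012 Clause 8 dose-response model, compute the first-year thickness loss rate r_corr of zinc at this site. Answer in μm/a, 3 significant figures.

r_corr = 3.60 μm/a

zinc: f(T) = -0.071·(T−10) [T>10 °C] = -0.7952
  sulphur-dioxide contribution → 0.5996 μm/a
  chloride contribution → 3.002 μm/a
  total first-year rate 3.601 μm/a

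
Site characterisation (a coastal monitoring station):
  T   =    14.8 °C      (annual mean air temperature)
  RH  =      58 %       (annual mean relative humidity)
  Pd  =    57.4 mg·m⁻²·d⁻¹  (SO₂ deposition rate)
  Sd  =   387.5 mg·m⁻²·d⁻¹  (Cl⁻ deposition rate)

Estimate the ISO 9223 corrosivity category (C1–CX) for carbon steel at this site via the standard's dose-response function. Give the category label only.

C5

carbon steel: T>10 °C ⇒ hinge -0.054·(14.8−10) = -0.2592
  sulphur-dioxide contribution → 35.79 μm/a
  chloride contribution → 50.31 μm/a
  ⇒ r_corr(carbon steel) = 86.11 μm/a
86.1 μm/a falls in (80, 200] for carbon steel → category C5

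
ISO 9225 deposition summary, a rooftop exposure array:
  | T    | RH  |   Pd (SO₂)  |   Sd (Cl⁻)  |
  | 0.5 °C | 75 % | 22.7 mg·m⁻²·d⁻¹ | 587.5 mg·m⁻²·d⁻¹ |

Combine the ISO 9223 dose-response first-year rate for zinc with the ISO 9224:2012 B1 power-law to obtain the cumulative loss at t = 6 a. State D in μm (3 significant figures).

zinc: f(T) = +0.038·(T−10) [T≤10 °C] = -0.3610
  SO₂ term: 0.0129·22.7^0.44·exp(0.046·75-0.3610) = 1.119
  Cl⁻ term: 0.0175·587.5^0.57·exp(0.008·75+0.085·0.5) = 1.26
  r_corr = 1.119 + 1.26 = 2.379 μm/a
Long-term exponent b (ISO 9224 Table 2, B1) = 0.813
  D(6) = 2.379 × 6^0.813 = 2.379 × 4.292 = 10.21 μm

D(6) = 10.2 μm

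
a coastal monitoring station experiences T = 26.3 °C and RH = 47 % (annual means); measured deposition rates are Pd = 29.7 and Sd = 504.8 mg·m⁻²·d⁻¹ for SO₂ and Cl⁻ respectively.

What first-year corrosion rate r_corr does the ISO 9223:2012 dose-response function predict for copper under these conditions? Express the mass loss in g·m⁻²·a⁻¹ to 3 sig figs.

r_corr = 10.2 g·m⁻²·a⁻¹

copper: T>10 °C ⇒ hinge -0.080·(26.3−10) = -1.3040
  Pd branch = 0.0053·Pd^0.26·e^(0.059·RH+f) = 0.05561 μm/a
  Sd branch = 0.01025·Sd^0.27·e^(0.036·RH+0.049·T) = 1.084 μm/a
  r_corr = 0.05561 + 1.084 = 1.14 μm/a
Convert to mass loss: 1.14 μm/a × 8.96 g/cm³ = 10.21 g·m⁻²·a⁻¹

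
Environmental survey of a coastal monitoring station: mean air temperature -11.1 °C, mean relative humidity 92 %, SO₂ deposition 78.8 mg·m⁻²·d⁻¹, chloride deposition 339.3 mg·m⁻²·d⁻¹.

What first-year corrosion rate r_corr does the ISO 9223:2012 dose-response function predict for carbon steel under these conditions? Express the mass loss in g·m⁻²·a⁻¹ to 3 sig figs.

carbon steel: temperature factor f = +0.150·(-21.1) = -3.1650
  sulphur-dioxide contribution → 4.558 μm/a
  chloride contribution → 50.5 μm/a
  ⇒ r_corr(carbon steel) = 55.05 μm/a
Convert to mass loss: 55.05 μm/a × 7.85 g/cm³ = 432.2 g·m⁻²·a⁻¹

r_corr = 432 g·m⁻²·a⁻¹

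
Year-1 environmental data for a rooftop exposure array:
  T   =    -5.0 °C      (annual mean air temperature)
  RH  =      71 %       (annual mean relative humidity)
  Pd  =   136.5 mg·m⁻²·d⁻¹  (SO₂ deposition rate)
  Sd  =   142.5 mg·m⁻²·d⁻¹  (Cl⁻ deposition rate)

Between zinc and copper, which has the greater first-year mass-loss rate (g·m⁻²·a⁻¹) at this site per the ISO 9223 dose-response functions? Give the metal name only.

zinc

zinc: T≤10 °C ⇒ hinge +0.038·(-5.0−10) = -0.5700
  Pd branch = 0.0129·Pd^0.44·e^(0.046·RH+f) = 1.663 μm/a
  Cl⁻ term: 0.0175·142.5^0.57·exp(0.008·71+0.085·-5.0) = 0.341
  r_corr = 1.663 + 0.341 = 2.004 μm/a
  mass loss = 2.004 μm/a × 7.14 g/cm³ = 14.31 g·m⁻²·a⁻¹
copper: f(T) = +0.126·(T−10) [T≤10 °C] = -1.8900
  SO₂ term: 0.0053·136.5^0.26·exp(0.059·71-1.8900) = 0.1896
  Cl⁻ term: 0.01025·142.5^0.27·exp(0.036·71+0.049·-5.0) = 0.3944
  sum: 0.1896 + 0.3944 → r_corr = 0.584 μm/a
  mass loss = 0.584 μm/a × 8.96 g/cm³ = 5.232 g·m⁻²·a⁻¹
Ordering by g·m⁻²·a⁻¹: zinc (14.3) > copper (5.23)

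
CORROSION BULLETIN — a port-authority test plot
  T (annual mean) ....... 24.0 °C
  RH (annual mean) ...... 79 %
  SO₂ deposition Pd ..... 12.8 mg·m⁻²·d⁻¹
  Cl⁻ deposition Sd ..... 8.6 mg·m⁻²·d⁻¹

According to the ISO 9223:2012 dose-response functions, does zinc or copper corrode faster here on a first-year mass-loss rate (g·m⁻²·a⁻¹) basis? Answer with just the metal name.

zinc: T>10 °C ⇒ hinge -0.071·(24.0−10) = -0.9940
  Pd branch = 0.0129·Pd^0.44·e^(0.046·RH+f) = 0.555 μm/a
  Sd branch = 0.0175·Sd^0.57·e^(0.008·RH+0.085·T) = 0.8633 μm/a
  r_corr = 0.555 + 0.8633 = 1.418 μm/a
  mass loss = 1.418 μm/a × 7.14 g/cm³ = 10.13 g·m⁻²·a⁻¹
copper: f(T) = -0.080·(T−10) [T>10 °C] = -1.1200
  Pd branch = 0.0053·Pd^0.26·e^(0.059·RH+f) = 0.3548 μm/a
  Sd branch = 0.01025·Sd^0.27·e^(0.036·RH+0.049·T) = 1.021 μm/a
  r_corr = 0.3548 + 1.021 = 1.376 μm/a
  mass loss = 1.376 μm/a × 8.96 g/cm³ = 12.32 g·m⁻²·a⁻¹
Ordering by g·m⁻²·a⁻¹: copper (12.3) > zinc (10.1)

copper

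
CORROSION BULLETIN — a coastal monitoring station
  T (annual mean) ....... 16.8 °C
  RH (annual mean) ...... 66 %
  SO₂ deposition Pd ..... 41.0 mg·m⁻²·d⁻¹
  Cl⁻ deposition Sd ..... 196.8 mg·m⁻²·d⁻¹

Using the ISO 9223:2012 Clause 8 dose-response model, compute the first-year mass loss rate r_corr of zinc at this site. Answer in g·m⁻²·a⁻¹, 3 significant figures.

r_corr = 24.0 g·m⁻²·a⁻¹

zinc: temperature factor f = -0.071·(6.8) = -0.4828
  SO₂ term: 0.0129·41.0^0.44·exp(0.046·66-0.4828) = 0.8493
  Sd branch = 0.0175·Sd^0.57·e^(0.008·RH+0.085·T) = 2.513 μm/a
  r_corr = 0.8493 + 2.513 = 3.362 μm/a
Convert to mass loss: 3.362 μm/a × 7.14 g/cm³ = 24 g·m⁻²·a⁻¹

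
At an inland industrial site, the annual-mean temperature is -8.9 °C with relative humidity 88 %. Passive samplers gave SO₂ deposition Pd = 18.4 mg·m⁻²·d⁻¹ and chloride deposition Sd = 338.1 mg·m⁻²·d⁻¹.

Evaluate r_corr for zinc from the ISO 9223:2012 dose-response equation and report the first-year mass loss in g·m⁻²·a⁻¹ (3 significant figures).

zinc: f(T) = +0.038·(T−10) [T≤10 °C] = -0.7182
  Pd branch = 0.0129·Pd^0.44·e^(0.046·RH+f) = 1.298 μm/a
  Cl⁻ term: 0.0175·338.1^0.57·exp(0.008·88+0.085·-8.9) = 0.459
  sum: 1.298 + 0.459 → r_corr = 1.757 μm/a
Convert to mass loss: 1.757 μm/a × 7.14 g/cm³ = 12.54 g·m⁻²·a⁻¹

r_corr = 12.5 g·m⁻²·a⁻¹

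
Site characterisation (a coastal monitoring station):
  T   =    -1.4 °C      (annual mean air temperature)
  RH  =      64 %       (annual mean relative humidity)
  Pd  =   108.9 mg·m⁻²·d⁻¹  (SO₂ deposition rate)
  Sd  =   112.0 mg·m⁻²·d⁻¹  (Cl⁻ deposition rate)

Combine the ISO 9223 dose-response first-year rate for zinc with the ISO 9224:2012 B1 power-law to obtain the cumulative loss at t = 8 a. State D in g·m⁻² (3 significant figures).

zinc: temperature factor f = +0.038·(-11.4) = -0.4332
  sulphur-dioxide contribution → 1.251 μm/a
  chloride contribution → 0.3817 μm/a
  ⇒ r_corr(zinc) = 1.633 μm/a
Long-term exponent b (ISO 9224 Table 2, B1) = 0.813
  D(8) = 1.633 × 8^0.813 = 1.633 × 5.423 = 8.855 μm
  Mass loss = 8.855 μm × 7.14 g/cm³ = 63.22 g·m⁻²

D(8) = 63.2 g·m⁻²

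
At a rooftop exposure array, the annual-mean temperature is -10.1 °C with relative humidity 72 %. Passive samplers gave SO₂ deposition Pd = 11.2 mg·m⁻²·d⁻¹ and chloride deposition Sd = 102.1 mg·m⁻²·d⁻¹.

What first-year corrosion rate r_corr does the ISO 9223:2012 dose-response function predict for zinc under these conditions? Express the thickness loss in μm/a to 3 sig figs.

zinc: f(T) = +0.038·(T−10) [T≤10 °C] = -0.7638
  Pd branch = 0.0129·Pd^0.44·e^(0.046·RH+f) = 0.4774 μm/a
  Cl⁻ term: 0.0175·102.1^0.57·exp(0.008·72+0.085·-10.1) = 0.1843
  sum: 0.4774 + 0.1843 → r_corr = 0.6617 μm/a

r_corr = 0.662 μm/a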